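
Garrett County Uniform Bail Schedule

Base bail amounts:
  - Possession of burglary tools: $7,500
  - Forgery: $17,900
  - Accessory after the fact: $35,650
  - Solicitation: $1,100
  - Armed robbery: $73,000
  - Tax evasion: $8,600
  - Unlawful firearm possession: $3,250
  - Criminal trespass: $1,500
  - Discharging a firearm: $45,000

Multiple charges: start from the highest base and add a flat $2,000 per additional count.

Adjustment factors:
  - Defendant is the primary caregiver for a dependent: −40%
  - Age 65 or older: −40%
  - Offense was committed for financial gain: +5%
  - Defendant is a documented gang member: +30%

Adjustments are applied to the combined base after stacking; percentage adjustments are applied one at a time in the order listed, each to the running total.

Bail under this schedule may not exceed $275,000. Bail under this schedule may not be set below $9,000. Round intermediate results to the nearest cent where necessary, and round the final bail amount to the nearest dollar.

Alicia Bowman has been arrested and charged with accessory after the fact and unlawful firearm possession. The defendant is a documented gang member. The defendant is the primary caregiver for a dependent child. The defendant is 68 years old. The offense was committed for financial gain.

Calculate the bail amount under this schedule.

Base amounts from the schedule: accessory after the fact $35,650; unlawful firearm possession $3,250.
Stacking rule: highest base plus $2,000 per additional charge. Highest is accessory after the fact at $35,650; 1 additional charge → +$2,000. Combined base = $37,650.
Defendant is the primary caregiver for a dependent (−40%): $37,650 × 0.6 = $22,590.
Age 65 or older (−40%): $22,590 × 0.6 = $13,554.
Offense was committed for financial gain (+5%): $13,554 × 1.05 = $14,231.70.
Defendant is a documented gang member (+30%): $14,231.70 × 1.3 = $18,501.21.
$18,501.21 is within the $275,000 maximum.
$18,501.21 is at or above the $9,000 minimum.
Rounded to the nearest dollar: $18,501.

$18,501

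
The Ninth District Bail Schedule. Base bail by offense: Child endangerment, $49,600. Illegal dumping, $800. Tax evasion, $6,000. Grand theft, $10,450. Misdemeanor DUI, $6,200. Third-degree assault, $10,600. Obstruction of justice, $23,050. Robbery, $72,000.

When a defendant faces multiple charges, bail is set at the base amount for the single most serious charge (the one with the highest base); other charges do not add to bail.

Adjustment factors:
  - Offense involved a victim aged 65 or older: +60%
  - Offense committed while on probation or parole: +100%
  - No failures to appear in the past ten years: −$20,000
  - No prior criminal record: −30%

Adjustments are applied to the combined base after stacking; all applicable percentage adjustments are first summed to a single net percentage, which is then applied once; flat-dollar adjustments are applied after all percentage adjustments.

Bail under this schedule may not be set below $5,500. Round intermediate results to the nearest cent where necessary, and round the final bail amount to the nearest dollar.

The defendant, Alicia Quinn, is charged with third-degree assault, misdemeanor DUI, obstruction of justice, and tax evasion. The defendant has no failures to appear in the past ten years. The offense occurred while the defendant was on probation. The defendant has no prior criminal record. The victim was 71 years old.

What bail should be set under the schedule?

$33,015

Base amounts from the schedule: third-degree assault $10,600; misdemeanor DUI $6,200; obstruction of justice $23,050; tax evasion $6,000.
Stacking rule: use the highest base only. Highest is obstruction of justice at $23,050. Combined base = $23,050.
Net percentage adjustment: +60% +100% −30% = +130%. $23,050 × 2.3 = $53,015.
No failures to appear in the past ten years (−$20,000 flat): $53,015 − $20,000 = $33,015.
$33,015 is at or above the $5,500 minimum.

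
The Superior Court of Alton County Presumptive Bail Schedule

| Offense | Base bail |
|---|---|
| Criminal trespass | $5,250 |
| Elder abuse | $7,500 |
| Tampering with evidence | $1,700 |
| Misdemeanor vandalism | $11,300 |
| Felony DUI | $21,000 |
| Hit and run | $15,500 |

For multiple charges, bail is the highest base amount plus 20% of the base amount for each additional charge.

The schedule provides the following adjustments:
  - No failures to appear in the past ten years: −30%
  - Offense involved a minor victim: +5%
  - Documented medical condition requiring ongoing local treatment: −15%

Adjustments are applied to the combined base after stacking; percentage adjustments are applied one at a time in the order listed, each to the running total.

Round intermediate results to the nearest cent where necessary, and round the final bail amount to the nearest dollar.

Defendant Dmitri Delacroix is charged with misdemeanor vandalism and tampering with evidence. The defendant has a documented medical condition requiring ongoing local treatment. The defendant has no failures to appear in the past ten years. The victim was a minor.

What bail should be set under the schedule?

$7,272

Base amounts from the schedule: misdemeanor vandalism $11,300; tampering with evidence $1,700.
Stacking rule: highest base plus 20% of each additional charge. Highest is misdemeanor vandalism at $11,300. Additional: $1,700 × 20% = $340. Combined base = $11,300 + $340 = $11,640.
No failures to appear in the past ten years (−30%): $11,640 × 0.7 = $8,148.
Offense involved a minor victim (+5%): $8,148 × 1.05 = $8,555.40.
Documented medical condition requiring ongoing local treatment (−15%): $8,555.40 × 0.85 = $7,272.09.
Rounded to the nearest dollar: $7,272.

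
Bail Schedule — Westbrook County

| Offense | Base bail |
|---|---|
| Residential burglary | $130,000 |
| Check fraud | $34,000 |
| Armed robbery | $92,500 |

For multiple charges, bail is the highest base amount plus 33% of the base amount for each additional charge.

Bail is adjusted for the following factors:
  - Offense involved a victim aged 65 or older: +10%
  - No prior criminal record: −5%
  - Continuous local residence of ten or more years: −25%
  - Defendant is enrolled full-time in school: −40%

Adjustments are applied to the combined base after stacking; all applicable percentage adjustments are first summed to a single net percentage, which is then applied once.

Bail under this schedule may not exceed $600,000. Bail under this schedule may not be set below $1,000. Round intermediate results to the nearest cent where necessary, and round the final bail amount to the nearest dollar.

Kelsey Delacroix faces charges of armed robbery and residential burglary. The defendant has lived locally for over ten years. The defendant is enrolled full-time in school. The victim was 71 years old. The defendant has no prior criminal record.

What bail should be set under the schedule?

Base amounts from the schedule: armed robbery $92,500; residential burglary $130,000.
Stacking rule: highest base plus 33% of each additional charge. Highest is residential burglary at $130,000. Additional: $92,500 × 33% = $30,525. Combined base = $130,000 + $30,525 = $160,525.
Net percentage adjustment: +10% −5% −25% −40% = −60%. $160,525 × 0.4 = $64,210.
$64,210 is within the $600,000 maximum.
$64,210 is at or above the $1,000 minimum.

$64,210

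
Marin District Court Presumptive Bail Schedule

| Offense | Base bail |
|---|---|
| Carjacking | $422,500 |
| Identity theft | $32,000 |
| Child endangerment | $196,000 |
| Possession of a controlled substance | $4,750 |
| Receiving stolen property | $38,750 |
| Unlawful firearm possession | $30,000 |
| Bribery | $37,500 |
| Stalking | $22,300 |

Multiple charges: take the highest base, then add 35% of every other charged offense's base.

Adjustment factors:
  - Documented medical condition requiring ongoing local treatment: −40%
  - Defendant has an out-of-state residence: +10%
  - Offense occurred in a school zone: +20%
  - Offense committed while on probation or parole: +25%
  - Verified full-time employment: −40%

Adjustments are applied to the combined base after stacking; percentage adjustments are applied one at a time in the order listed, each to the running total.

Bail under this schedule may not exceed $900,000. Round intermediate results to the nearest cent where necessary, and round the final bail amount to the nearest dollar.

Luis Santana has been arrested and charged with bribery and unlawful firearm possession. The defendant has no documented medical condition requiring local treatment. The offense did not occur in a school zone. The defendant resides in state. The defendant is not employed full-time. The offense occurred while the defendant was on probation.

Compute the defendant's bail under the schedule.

$60,000

Base amounts from the schedule: bribery $37,500; unlawful firearm possession $30,000.
Stacking rule: highest base plus 35% of each additional charge. Highest is bribery at $37,500. Additional: $30,000 × 35% = $10,500. Combined base = $37,500 + $10,500 = $48,000.
Offense committed while on probation or parole (+25%): $48,000 × 1.25 = $60,000.
$60,000 is within the $900,000 maximum.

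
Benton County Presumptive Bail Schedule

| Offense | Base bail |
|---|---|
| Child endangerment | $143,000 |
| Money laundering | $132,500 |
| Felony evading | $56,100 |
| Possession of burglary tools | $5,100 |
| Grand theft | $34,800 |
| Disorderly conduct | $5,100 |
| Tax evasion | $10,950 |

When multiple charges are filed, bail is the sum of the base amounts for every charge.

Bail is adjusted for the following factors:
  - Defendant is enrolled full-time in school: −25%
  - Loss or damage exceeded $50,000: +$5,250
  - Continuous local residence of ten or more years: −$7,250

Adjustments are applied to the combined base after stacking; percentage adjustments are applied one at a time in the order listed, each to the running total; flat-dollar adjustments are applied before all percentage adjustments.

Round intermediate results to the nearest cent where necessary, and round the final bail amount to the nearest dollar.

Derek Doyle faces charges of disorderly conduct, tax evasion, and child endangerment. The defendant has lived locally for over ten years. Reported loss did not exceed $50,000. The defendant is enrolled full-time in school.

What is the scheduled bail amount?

$113,850

Base amounts from the schedule: disorderly conduct $5,100; tax evasion $10,950; child endangerment $143,000.
Stacking rule: sum of all bases. $5,100 + $10,950 + $143,000 = $159,050.
Continuous local residence of ten or more years (−$7,250 flat): $159,050 − $7,250 = $151,800.
Defendant is enrolled full-time in school (−25%): $151,800 × 0.75 = $113,850.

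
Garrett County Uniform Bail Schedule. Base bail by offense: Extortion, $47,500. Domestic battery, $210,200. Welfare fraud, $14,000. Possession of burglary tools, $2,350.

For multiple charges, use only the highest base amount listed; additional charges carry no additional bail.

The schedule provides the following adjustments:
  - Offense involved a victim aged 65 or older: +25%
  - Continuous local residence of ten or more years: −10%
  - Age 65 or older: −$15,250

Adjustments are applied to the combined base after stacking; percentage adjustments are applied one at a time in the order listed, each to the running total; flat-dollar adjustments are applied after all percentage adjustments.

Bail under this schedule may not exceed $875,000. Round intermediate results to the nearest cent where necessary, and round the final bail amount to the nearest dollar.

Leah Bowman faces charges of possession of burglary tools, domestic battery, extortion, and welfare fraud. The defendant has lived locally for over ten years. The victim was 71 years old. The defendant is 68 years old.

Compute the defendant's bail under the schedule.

Base amounts from the schedule: possession of burglary tools $2,350; domestic battery $210,200; extortion $47,500; welfare fraud $14,000.
Stacking rule: use the highest base only. Highest is domestic battery at $210,200. Combined base = $210,200.
Offense involved a victim aged 65 or older (+25%): $210,200 × 1.25 = $262,750.
Continuous local residence of ten or more years (−10%): $262,750 × 0.9 = $236,475.
Age 65 or older (−$15,250 flat): $236,475 − $15,250 = $221,225.
$221,225 is within the $875,000 maximum.

$221,225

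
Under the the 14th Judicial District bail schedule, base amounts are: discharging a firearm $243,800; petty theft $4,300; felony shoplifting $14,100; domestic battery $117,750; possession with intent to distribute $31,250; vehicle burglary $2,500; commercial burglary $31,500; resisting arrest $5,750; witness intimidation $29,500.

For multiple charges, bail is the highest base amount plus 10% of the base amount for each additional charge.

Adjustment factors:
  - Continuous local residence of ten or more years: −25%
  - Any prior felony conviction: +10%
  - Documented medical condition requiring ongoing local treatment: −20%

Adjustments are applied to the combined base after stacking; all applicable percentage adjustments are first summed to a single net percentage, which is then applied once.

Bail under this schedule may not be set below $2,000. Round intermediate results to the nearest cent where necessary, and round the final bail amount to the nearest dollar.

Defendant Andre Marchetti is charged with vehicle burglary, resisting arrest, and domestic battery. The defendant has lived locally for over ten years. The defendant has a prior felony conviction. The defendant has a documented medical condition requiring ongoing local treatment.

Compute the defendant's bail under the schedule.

$77,074

Base amounts from the schedule: vehicle burglary $2,500; resisting arrest $5,750; domestic battery $117,750.
Stacking rule: highest base plus 10% of each additional charge. Highest is domestic battery at $117,750. Additional: $2,500 × 10% = $250; $5,750 × 10% = $575. Combined base = $117,750 + $825 = $118,575.
Net percentage adjustment: −25% +10% −20% = −35%. $118,575 × 0.65 = $77,073.75.
$77,073.75 is at or above the $2,000 minimum.
Rounded to the nearest dollar: $77,074.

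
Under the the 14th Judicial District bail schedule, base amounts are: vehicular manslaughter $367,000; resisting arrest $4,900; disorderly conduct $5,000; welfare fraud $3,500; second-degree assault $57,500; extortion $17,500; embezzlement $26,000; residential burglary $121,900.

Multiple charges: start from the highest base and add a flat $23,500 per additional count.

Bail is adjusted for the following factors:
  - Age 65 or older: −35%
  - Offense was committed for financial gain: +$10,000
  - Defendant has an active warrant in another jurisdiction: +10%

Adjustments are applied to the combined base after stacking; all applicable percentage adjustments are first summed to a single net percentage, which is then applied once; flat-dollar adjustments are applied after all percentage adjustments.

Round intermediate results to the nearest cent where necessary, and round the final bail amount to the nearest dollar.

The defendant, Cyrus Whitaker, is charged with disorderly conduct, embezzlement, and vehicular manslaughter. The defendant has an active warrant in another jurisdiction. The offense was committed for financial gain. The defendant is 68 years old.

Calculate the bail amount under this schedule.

$320,500

Base amounts from the schedule: disorderly conduct $5,000; embezzlement $26,000; vehicular manslaughter $367,000.
Stacking rule: highest base plus $23,500 per additional charge. Highest is vehicular manslaughter at $367,000; 2 additional charges → +$47,000. Combined base = $414,000.
Net percentage adjustment: −35% +10% = −25%. $414,000 × 0.75 = $310,500.
Offense was committed for financial gain (+$10,000 flat): $310,500 + $10,000 = $320,500.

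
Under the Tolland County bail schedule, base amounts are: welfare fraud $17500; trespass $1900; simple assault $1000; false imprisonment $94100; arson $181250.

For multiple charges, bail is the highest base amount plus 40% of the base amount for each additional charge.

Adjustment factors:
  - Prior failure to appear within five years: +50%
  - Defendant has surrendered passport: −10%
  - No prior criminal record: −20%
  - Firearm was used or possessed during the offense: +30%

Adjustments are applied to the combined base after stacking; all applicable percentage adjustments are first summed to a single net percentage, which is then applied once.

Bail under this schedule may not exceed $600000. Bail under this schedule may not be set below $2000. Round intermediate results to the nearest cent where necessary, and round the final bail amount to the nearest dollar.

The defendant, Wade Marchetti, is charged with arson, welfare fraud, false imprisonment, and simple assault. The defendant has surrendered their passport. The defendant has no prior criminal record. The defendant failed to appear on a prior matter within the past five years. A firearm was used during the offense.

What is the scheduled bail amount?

$339435

Base amounts from the schedule: arson $181250; welfare fraud $17500; false imprisonment $94100; simple assault $1000.
Stacking rule: highest base plus 40% of each additional charge. Highest is arson at $181250. Additional: $17500 × 40% = $7000; $94100 × 40% = $37640; $1000 × 40% = $400. Combined base = $181250 + $45040 = $226290.
Net percentage adjustment: +50% −10% −20% +30% = +50%. $226290 × 1.5 = $339435.
$339435 is within the $600000 maximum.
$339435 is at or above the $2000 minimum.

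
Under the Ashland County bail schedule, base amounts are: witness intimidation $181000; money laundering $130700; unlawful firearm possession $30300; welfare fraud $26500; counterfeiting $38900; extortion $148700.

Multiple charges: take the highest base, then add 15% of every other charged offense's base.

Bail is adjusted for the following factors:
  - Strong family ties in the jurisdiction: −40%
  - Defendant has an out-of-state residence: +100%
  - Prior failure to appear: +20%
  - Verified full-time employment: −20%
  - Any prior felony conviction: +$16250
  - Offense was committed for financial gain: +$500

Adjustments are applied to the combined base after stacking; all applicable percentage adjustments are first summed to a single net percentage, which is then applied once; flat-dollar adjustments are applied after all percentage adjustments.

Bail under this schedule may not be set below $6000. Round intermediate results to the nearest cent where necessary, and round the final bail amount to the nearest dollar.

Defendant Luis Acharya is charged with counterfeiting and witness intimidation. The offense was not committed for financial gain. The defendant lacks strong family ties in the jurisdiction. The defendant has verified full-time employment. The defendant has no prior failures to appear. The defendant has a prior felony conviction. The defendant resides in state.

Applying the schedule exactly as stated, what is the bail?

$165718

Base amounts from the schedule: counterfeiting $38900; witness intimidation $181000.
Stacking rule: highest base plus 15% of each additional charge. Highest is witness intimidation at $181000. Additional: $38900 × 15% = $5835. Combined base = $181000 + $5835 = $186835.
Verified full-time employment (−20%): $186835 × 0.8 = $149468.
Any prior felony conviction (+$16250 flat): $149468 + $16250 = $165718.
$165718 is at or above the $6000 minimum.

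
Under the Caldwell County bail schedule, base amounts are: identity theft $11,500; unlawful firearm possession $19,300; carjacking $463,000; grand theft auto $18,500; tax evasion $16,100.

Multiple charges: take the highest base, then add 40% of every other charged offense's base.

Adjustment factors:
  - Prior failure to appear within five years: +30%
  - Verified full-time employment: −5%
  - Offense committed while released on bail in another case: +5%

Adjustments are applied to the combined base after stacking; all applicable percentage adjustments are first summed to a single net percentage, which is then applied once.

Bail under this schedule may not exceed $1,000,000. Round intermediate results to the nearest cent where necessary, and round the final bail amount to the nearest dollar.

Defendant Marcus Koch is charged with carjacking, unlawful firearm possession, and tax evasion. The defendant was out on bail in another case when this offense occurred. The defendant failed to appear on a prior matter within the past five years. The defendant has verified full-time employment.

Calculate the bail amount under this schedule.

Base amounts from the schedule: carjacking $463,000; unlawful firearm possession $19,300; tax evasion $16,100.
Stacking rule: highest base plus 40% of each additional charge. Highest is carjacking at $463,000. Additional: $19,300 × 40% = $7,720; $16,100 × 40% = $6,440. Combined base = $463,000 + $14,160 = $477,160.
Net percentage adjustment: +30% −5% +5% = +30%. $477,160 × 1.3 = $620,308.
$620,308 is within the $1,000,000 maximum.

$620,308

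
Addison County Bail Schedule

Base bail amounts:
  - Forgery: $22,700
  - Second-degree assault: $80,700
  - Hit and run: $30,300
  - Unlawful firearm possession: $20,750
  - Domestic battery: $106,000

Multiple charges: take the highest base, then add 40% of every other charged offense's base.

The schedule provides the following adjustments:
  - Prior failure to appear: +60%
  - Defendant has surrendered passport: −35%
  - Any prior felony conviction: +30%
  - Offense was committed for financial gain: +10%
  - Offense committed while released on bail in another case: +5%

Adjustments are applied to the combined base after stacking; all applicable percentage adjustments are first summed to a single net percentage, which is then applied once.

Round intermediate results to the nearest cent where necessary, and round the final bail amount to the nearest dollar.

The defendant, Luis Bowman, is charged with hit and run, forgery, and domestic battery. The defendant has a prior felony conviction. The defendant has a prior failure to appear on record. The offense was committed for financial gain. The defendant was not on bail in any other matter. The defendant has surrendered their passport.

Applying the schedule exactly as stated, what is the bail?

Base amounts from the schedule: hit and run $30,300; forgery $22,700; domestic battery $106,000.
Stacking rule: highest base plus 40% of each additional charge. Highest is domestic battery at $106,000. Additional: $30,300 × 40% = $12,120; $22,700 × 40% = $9,080. Combined base = $106,000 + $21,200 = $127,200.
Net percentage adjustment: +60% −35% +30% +10% = +65%. $127,200 × 1.65 = $209,880.

$209,880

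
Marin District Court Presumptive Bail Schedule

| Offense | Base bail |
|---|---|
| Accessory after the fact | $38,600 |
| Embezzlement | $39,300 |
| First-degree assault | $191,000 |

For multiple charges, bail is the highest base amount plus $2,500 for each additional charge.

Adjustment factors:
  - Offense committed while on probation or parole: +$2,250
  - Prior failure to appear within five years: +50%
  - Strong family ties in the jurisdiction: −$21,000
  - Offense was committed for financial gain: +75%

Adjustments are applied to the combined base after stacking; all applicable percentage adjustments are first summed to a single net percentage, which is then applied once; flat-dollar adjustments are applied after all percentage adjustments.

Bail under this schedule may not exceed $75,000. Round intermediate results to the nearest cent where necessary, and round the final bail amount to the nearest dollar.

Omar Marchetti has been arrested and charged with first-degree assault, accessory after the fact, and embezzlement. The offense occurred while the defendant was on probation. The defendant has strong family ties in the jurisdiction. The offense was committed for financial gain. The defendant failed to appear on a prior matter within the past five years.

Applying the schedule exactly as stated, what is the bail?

Base amounts from the schedule: first-degree assault $191,000; accessory after the fact $38,600; embezzlement $39,300.
Stacking rule: highest base plus $2,500 per additional charge. Highest is first-degree assault at $191,000; 2 additional charges → +$5,000. Combined base = $196,000.
Net percentage adjustment: +50% +75% = +125%. $196,000 × 2.25 = $441,000.
Offense committed while on probation or parole (+$2,250 flat): $441,000 + $2,250 = $443,250.
Strong family ties in the jurisdiction (−$21,000 flat): $443,250 − $21,000 = $422,250.
Result $422,250 exceeds the maximum of $75,000; bail is capped at $75,000.

$75,000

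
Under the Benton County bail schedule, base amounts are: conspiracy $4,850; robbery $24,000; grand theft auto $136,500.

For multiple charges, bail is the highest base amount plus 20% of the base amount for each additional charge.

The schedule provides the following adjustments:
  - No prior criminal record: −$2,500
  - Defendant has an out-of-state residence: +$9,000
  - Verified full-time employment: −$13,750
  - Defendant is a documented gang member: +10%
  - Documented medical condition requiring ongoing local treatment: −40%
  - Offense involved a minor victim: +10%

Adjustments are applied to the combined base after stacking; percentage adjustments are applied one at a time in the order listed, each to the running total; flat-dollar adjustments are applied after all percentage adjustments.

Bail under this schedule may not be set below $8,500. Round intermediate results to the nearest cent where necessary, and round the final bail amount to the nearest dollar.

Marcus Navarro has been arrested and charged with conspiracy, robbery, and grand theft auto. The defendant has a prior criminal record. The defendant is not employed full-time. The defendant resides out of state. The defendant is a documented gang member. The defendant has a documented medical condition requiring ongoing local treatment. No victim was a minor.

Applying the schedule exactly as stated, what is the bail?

$102,898

Base amounts from the schedule: conspiracy $4,850; robbery $24,000; grand theft auto $136,500.
Stacking rule: highest base plus 20% of each additional charge. Highest is grand theft auto at $136,500. Additional: $4,850 × 20% = $970; $24,000 × 20% = $4,800. Combined base = $136,500 + $5,770 = $142,270.
Defendant is a documented gang member (+10%): $142,270 × 1.1 = $156,497.
Documented medical condition requiring ongoing local treatment (−40%): $156,497 × 0.6 = $93,898.20.
Defendant has an out-of-state residence (+$9,000 flat): $93,898.20 + $9,000 = $102,898.20.
$102,898.20 is at or above the $8,500 minimum.
Rounded to the nearest dollar: $102,898.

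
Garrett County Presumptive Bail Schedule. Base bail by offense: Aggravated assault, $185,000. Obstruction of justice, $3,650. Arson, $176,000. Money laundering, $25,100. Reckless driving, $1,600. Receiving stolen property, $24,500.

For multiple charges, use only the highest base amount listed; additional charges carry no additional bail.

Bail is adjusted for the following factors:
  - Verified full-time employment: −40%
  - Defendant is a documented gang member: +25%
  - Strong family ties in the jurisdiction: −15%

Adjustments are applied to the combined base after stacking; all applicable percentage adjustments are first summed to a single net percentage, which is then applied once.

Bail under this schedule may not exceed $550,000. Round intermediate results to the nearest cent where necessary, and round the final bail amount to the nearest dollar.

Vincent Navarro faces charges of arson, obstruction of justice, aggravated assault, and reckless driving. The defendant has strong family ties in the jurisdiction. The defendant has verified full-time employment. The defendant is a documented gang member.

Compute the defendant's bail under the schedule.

$129,500

Base amounts from the schedule: arson $176,000; obstruction of justice $3,650; aggravated assault $185,000; reckless driving $1,600.
Stacking rule: use the highest base only. Highest is aggravated assault at $185,000. Combined base = $185,000.
Net percentage adjustment: −40% +25% −15% = −30%. $185,000 × 0.7 = $129,500.
$129,500 is within the $550,000 maximum.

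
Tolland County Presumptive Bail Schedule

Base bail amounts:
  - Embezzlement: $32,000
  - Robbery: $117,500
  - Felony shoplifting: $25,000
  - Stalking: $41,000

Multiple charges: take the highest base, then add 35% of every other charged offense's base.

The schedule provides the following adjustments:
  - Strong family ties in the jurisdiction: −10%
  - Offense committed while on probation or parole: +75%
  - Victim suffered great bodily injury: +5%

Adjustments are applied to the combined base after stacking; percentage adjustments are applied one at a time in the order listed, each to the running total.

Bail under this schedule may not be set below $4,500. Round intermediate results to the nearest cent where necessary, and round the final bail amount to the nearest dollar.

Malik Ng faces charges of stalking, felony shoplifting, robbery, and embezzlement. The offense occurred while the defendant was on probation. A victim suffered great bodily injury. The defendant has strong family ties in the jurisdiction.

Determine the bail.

Base amounts from the schedule: stalking $41,000; felony shoplifting $25,000; robbery $117,500; embezzlement $32,000.
Stacking rule: highest base plus 35% of each additional charge. Highest is robbery at $117,500. Additional: $41,000 × 35% = $14,350; $25,000 × 35% = $8,750; $32,000 × 35% = $11,200. Combined base = $117,500 + $34,300 = $151,800.
Strong family ties in the jurisdiction (−10%): $151,800 × 0.9 = $136,620.
Offense committed while on probation or parole (+75%): $136,620 × 1.75 = $239,085.
Victim suffered great bodily injury (+5%): $239,085 × 1.05 = $251,039.25.
$251,039.25 is at or above the $4,500 minimum.
Rounded to the nearest dollar: $251,039.

$251,039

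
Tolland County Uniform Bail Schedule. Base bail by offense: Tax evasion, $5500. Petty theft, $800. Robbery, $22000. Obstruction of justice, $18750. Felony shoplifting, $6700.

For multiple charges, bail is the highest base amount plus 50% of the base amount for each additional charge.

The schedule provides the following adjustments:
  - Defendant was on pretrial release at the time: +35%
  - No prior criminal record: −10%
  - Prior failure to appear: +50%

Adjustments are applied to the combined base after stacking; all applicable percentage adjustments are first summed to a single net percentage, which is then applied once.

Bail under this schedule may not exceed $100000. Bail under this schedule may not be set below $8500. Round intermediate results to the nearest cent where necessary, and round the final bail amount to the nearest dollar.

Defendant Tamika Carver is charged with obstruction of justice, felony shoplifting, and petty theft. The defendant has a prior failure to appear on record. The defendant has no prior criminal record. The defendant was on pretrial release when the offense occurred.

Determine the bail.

$39375

Base amounts from the schedule: obstruction of justice $18750; felony shoplifting $6700; petty theft $800.
Stacking rule: highest base plus 50% of each additional charge. Highest is obstruction of justice at $18750. Additional: $6700 × 50% = $3350; $800 × 50% = $400. Combined base = $18750 + $3750 = $22500.
Net percentage adjustment: +35% −10% +50% = +75%. $22500 × 1.75 = $39375.
$39375 is within the $100000 maximum.
$39375 is at or above the $8500 minimum.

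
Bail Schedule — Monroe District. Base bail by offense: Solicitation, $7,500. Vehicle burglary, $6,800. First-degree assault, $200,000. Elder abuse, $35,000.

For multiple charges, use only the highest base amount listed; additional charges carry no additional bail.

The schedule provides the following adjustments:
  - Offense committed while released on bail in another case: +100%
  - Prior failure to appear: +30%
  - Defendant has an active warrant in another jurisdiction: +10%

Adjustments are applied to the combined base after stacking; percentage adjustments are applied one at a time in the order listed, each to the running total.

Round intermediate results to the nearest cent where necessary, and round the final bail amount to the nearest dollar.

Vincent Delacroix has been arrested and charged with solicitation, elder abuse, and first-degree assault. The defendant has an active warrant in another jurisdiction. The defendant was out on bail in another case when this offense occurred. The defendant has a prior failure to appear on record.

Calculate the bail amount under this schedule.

$572,000

Base amounts from the schedule: solicitation $7,500; elder abuse $35,000; first-degree assault $200,000.
Stacking rule: use the highest base only. Highest is first-degree assault at $200,000. Combined base = $200,000.
Offense committed while released on bail in another case (+100%): $200,000 × 2 = $400,000.
Prior failure to appear (+30%): $400,000 × 1.3 = $520,000.
Defendant has an active warrant in another jurisdiction (+10%): $520,000 × 1.1 = $572,000.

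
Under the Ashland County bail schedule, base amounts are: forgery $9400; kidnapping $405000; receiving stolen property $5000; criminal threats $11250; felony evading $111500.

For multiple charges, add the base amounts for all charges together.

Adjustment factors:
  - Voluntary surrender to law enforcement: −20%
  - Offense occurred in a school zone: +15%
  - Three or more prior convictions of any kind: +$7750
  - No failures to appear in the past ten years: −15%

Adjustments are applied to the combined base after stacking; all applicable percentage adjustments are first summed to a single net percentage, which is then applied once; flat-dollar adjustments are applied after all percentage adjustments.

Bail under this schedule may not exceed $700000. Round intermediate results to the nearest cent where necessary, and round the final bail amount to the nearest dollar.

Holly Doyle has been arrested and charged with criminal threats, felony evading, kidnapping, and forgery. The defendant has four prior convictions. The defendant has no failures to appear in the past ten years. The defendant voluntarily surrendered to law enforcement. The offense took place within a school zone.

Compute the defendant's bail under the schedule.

Base amounts from the schedule: criminal threats $11250; felony evading $111500; kidnapping $405000; forgery $9400.
Stacking rule: sum of all bases. $11250 + $111500 + $405000 + $9400 = $537150.
Net percentage adjustment: −20% +15% −15% = −20%. $537150 × 0.8 = $429720.
Three or more prior convictions of any kind (+$7750 flat): $429720 + $7750 = $437470.
$437470 is within the $700000 maximum.

$437470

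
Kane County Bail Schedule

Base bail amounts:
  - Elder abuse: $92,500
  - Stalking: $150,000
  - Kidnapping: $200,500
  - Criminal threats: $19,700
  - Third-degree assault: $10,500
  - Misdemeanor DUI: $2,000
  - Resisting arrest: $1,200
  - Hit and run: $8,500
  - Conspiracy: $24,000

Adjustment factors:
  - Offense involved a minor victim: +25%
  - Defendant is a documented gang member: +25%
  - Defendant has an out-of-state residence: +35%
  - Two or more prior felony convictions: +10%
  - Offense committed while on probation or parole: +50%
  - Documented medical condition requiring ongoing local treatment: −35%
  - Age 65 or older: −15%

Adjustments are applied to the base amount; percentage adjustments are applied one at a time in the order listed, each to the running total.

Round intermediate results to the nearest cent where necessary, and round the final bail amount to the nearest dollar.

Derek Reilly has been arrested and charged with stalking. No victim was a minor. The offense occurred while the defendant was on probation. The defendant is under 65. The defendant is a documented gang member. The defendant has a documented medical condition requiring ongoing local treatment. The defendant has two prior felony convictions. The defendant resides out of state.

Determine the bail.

$271,477

Base amounts from the schedule: stalking $150,000.
Single charge. Combined base = $150,000.
Defendant is a documented gang member (+25%): $150,000 × 1.25 = $187,500.
Defendant has an out-of-state residence (+35%): $187,500 × 1.35 = $253,125.
Two or more prior felony convictions (+10%): $253,125 × 1.1 = $278,437.50.
Offense committed while on probation or parole (+50%): $278,437.50 × 1.5 = $417,656.25.
Documented medical condition requiring ongoing local treatment (−35%): $417,656.25 × 0.65 = $271,476.56.
Rounded to the nearest dollar: $271,477.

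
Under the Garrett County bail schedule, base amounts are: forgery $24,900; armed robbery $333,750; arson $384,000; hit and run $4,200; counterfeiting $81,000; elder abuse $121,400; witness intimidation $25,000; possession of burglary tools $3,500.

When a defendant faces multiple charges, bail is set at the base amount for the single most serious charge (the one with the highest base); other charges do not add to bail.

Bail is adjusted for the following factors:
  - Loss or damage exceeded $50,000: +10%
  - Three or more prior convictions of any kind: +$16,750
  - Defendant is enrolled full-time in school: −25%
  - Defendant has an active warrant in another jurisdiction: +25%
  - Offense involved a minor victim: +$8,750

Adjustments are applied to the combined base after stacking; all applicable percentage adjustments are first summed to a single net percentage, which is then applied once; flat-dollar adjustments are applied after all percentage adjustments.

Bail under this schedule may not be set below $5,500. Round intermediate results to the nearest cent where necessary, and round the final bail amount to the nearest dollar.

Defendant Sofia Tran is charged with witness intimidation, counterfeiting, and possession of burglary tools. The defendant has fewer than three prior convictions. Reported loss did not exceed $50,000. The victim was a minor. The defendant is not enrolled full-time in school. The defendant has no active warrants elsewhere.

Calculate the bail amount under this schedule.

Base amounts from the schedule: witness intimidation $25,000; counterfeiting $81,000; possession of burglary tools $3,500.
Stacking rule: use the highest base only. Highest is counterfeiting at $81,000. Combined base = $81,000.
Offense involved a minor victim (+$8,750 flat): $81,000 + $8,750 = $89,750.
$89,750 is at or above the $5,500 minimum.

$89,750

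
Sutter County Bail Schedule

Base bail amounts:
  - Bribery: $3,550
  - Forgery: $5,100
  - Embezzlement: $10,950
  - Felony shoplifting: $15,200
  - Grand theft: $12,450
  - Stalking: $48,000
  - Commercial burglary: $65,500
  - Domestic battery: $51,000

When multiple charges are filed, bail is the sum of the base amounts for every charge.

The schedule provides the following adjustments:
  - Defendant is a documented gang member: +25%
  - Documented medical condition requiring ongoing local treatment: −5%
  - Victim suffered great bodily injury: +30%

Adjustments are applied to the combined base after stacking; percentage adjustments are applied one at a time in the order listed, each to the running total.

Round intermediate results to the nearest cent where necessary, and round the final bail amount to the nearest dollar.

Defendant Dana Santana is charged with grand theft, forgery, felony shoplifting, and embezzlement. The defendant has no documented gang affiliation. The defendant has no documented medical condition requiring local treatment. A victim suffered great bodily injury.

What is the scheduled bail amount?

$56,810

Base amounts from the schedule: grand theft $12,450; forgery $5,100; felony shoplifting $15,200; embezzlement $10,950.
Stacking rule: sum of all bases. $12,450 + $5,100 + $15,200 + $10,950 = $43,700.
Victim suffered great bodily injury (+30%): $43,700 × 1.3 = $56,810.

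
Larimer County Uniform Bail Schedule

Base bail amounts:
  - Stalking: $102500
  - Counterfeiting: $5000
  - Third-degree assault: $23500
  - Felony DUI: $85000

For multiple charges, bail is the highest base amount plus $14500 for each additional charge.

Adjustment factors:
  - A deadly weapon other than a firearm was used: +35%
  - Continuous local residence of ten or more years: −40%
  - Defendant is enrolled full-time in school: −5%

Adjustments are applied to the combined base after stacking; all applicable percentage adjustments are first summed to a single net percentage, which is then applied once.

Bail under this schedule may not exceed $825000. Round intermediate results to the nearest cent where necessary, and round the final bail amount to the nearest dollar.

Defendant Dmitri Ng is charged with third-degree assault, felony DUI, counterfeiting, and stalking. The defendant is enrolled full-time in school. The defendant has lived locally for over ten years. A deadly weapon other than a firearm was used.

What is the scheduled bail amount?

Base amounts from the schedule: third-degree assault $23500; felony DUI $85000; counterfeiting $5000; stalking $102500.
Stacking rule: highest base plus $14500 per additional charge. Highest is stalking at $102500; 3 additional charges → +$43500. Combined base = $146000.
Net percentage adjustment: +35% −40% −5% = −10%. $146000 × 0.9 = $131400.
$131400 is within the $825000 maximum.

$131400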